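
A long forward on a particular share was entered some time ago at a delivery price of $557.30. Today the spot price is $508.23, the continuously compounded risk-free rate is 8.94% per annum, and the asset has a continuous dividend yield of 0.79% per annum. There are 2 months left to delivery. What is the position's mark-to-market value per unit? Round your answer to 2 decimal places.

Current fair forward for the remaining 2 months: F = S·e^((r − q)·T), (r − q) = 0.0894 − 0.0079 = 0.0815
F = 508.23 · e^(0.0815 × 2/12) = 508.23 × 1.013676 = 515.1806
Value of long forward = (F − K)·e^(−rT) = (515.1806 − 557.30) · e^(−0.0894·2/12)
= -42.1194 × 0.985210 = -41.50

-$41.50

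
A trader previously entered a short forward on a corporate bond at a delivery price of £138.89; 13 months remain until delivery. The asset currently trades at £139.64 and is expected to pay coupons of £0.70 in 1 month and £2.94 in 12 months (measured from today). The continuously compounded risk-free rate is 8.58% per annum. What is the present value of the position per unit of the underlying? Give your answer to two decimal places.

-£9.68

PV(remaining coupons) I = 0.70·e^(−0.0858·1/12) + 2.94·e^(−0.0858·12/12) = 3.3933
Current forward F = (S − I)·e^(rT) = (139.64 − 3.3933)·e^(0.0858·13/12) = 136.2467 × 1.097407 = 149.5181
Value (long) = (F − K)·e^(−rT) = (149.5181 − 138.89) × 0.911239 = 9.6847
Short position value = −(long value) = -£9.68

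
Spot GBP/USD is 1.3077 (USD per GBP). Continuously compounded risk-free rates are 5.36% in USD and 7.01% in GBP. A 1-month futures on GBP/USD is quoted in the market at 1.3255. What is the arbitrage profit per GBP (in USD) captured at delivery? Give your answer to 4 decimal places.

0.0196 per GBP (in USD)

Fair futures: F* = S·e^(carry·T), with carry = (r_USD − r_GBP) = 0.0536 − 0.0701 = -0.0165
F* = 1.3077 · e^(-0.0165 × 1/12) = 1.3077 · e^-0.001375 = 1.3077 × 0.998626 = 1.3059
Market 1.3255 > fair 1.3059: forward overpriced → cash-and-carry (buy spot, short the forward).
At maturity, profit = |F_mkt − F*| = |1.3255 − 1.3059| = 0.0196 per GBP (in USD)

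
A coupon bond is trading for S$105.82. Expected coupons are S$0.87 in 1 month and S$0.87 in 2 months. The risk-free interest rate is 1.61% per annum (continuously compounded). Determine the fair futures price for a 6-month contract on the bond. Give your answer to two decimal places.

PV(coupons) I = 0.87·e^(−0.0161·1/12) + 0.87·e^(−0.0161·2/12)
I = 0.8688 + 0.8677 = 1.7365
F = (S − I)·e^(rT) = (105.82 − 1.7365) · e^(0.0161·6/12)
= 104.0835 · e^0.008050 = 104.0835 × 1.008082 = S$104.92

S$104.92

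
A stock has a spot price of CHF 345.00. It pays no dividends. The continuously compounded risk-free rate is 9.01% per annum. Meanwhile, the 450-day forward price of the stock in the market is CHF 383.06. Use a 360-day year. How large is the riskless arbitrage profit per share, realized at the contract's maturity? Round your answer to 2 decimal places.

Fair forward: F* = S·e^(carry·T), with carry = r = 0.0901
F* = 345.00 · e^(0.0901 × 450/360) = 345.00 · e^0.112625 = 345.00 × 1.119212 = CHF 386.1281
Market CHF 383.06 < fair CHF 386.1281: forward underpriced → reverse cash-and-carry (short spot, go long the forward).
At maturity, profit = |F_mkt − F*| = |383.06 − 386.1281| = CHF 3.07 per share

CHF 3.07 per share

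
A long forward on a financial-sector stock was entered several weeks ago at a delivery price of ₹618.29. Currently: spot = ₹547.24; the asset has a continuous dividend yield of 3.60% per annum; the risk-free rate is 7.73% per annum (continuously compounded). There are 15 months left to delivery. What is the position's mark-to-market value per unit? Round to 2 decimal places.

Current fair forward for the remaining 15 months: F = S·e^((r − q)·T), (r − q) = 0.0773 − 0.0360 = 0.0413
F = 547.24 · e^(0.0413 × 15/12) = 547.24 × 1.052981 = 576.2333
Value of long forward = (F − K)·e^(−rT) = (576.2333 − 618.29) · e^(−0.0773·15/12)
= -42.0567 × 0.907896 = -38.18

-₹38.18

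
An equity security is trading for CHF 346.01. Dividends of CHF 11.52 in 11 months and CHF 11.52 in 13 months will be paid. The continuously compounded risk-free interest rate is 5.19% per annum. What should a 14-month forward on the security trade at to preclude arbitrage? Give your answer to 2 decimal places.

PV(dividends) I = 11.52·e^(−0.0519·11/12) + 11.52·e^(−0.0519·13/12)
I = 10.9848 + 10.8902 = 21.8750
F = (S − I)·e^(rT) = (346.01 − 21.8750) · e^(0.0519·14/12)
= 324.1350 · e^0.060550 = 324.1350 × 1.062421 = CHF 344.37

CHF 344.37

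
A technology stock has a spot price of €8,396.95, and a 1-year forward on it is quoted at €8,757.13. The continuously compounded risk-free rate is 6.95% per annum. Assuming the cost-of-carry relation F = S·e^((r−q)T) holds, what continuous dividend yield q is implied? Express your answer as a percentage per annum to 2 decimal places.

From F = S·e^((r−q)T): (r − q) = ln(F/S)/T
ln(8757.13/8396.95) = ln(1.042894) = 0.042000
(r − q) = 0.042000 / (1) = 0.042000
q = r − ln(F/S)/T = 0.0695 − 0.042000 = 0.027500
q = 2.75%

2.75%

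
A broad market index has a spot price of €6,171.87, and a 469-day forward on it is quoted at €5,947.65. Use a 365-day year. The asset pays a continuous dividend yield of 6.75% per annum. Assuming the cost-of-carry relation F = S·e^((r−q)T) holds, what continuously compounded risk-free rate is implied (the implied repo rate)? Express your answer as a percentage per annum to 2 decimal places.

3.87%

From F = S·e^((r−q)T): (r − q) = ln(F/S)/T
ln(5947.65/6171.87) = ln(0.963671) = -0.037005
(r − q) = -0.037005 / (469/365) = -0.028799
r = ln(F/S)/T + q = -0.028799 + 0.0675 = 0.038701
r = 3.87%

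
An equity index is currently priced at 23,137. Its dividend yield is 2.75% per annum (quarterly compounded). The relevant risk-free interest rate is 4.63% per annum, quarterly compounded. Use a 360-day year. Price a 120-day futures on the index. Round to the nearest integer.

23,281

F = S · (1+r/4)^(4T) / (1+q/4)^(4T)
= 23137 × 1.015463 / 1.009177 = 23137 × 1.006229
F = 23,281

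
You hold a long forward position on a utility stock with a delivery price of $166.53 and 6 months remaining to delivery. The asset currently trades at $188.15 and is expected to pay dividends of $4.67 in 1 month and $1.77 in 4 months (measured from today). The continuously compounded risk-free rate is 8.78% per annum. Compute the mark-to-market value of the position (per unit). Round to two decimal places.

PV(remaining dividends) I = 4.67·e^(−0.0878·1/12) + 1.77·e^(−0.0878·4/12) = 6.3549
Current forward F = (S − I)·e^(rT) = (188.15 − 6.3549)·e^(0.0878·6/12) = 181.7951 × 1.044878 = 189.9537
Value (long) = (F − K)·e^(−rT) = (189.9537 − 166.53) × 0.957050 = 22.4177
Value = $22.42

$22.42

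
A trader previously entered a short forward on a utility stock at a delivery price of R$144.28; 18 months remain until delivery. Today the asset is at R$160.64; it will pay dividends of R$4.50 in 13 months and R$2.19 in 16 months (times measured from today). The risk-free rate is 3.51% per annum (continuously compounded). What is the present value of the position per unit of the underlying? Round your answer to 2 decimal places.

PV(remaining dividends) I = 4.50·e^(−0.0351·13/12) + 2.19·e^(−0.0351·16/12) = 6.4220
Current forward F = (S − I)·e^(rT) = (160.64 − 6.4220)·e^(0.0351·18/12) = 154.2180 × 1.054061 = 162.5552
Value (long) = (F − K)·e^(−rT) = (162.5552 − 144.28) × 0.948712 = 17.3379
Short position value = −(long value) = -R$17.34

-R$17.34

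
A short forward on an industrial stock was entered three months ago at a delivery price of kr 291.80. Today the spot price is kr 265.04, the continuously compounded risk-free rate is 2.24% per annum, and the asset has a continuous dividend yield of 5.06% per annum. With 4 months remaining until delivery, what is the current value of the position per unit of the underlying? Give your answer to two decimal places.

Current fair forward for the remaining 4 months: F = S·e^((r − q)·T), (r − q) = 0.0224 − 0.0506 = -0.0282
F = 265.04 · e^(-0.0282 × 4/12) = 265.04 × 0.990644 = 262.5603
Value of long forward = (F − K)·e^(−rT) = (262.5603 − 291.80) · e^(−0.0224·4/12)
= -29.2397 × 0.992561 = -29.02
Short position value = −(long value) = kr 29.02

kr 29.02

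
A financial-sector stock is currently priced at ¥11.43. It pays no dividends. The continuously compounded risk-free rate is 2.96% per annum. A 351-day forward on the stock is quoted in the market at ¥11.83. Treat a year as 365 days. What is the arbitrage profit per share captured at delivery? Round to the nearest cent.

Fair forward: F* = S·e^(carry·T), with carry = r = 0.0296
F* = 11.43 · e^(0.0296 × 351/365) = 11.43 · e^0.028465 = 11.43 × 1.028874 = ¥11.7600
Market ¥11.83 > fair ¥11.7600: forward overpriced → cash-and-carry (buy spot, short the forward).
At maturity, profit = |F_mkt − F*| = |11.83 − 11.7600| = ¥0.07 per share

¥0.07 per share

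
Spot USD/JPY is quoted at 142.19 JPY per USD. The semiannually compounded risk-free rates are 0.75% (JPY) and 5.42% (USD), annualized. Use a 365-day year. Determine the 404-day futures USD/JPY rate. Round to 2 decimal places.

135.13

By covered interest parity, F = S · (1+r_JPY/2)^(2T) / (1+r_USD/2)^(2T)
= 142.19 × 1.008320 / 1.060980 = 142.19 × 0.950367
F = 135.13 JPY per USD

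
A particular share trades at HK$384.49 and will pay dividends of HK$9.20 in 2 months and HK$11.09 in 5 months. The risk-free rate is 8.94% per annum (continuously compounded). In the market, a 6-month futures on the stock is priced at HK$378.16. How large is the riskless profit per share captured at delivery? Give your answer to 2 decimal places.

PV(dividends) I = 9.20·e^(−0.0894·2/12) + 11.09·e^(−0.0894·5/12) = 19.7484
Fair futures F* = (S − I)·e^(rT) = (384.49 − 19.7484)·e^0.044700 = 364.7416 × 1.045714 = 381.4154
Market HK$378.16 < fair 381.4154: forward underpriced → reverse cash-and-carry (short the stock, invest proceeds at r, pay the dividends, go long the forward).
Profit at T = |F_mkt − F*| = |378.16 − 381.4154| = HK$3.26 per share

HK$3.26 per share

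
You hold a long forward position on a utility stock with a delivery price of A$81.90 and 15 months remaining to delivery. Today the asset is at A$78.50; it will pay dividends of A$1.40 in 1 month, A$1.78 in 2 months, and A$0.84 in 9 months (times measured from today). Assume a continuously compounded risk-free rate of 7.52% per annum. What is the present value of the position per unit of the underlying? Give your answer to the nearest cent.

A$0.00

PV(remaining dividends) I = 1.40·e^(−0.0752·1/12) + 1.78·e^(−0.0752·2/12) + 0.84·e^(−0.0752·9/12) = 3.9430
Current forward F = (S − I)·e^(rT) = (78.50 − 3.9430)·e^(0.0752·15/12) = 74.5570 × 1.098560 = 81.9053
Value (long) = (F − K)·e^(−rT) = (81.9053 − 81.90) × 0.910283 = 0.0048
Value = A$0.00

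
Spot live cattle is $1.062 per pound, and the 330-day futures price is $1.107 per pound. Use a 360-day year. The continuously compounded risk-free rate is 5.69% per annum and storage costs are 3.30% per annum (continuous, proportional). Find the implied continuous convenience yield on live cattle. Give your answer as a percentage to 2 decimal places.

F = S·e^((r+u−y)T) ⇒ (r+u−y) = ln(F/S)/T
ln(1.107/1.062) = 0.041500; /T ⇒ 0.045273
y = r + u − ln(F/S)/T = 0.0569 + 0.0330 − 0.045273 = 0.044627
y = 4.46%

4.46%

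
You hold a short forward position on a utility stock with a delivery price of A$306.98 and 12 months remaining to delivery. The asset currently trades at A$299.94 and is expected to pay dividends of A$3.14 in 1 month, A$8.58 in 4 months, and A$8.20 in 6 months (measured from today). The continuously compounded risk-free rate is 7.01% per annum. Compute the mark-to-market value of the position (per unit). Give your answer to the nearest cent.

A$5.68

PV(remaining dividends) I = 3.14·e^(−0.0701·1/12) + 8.58·e^(−0.0701·4/12) + 8.20·e^(−0.0701·6/12) = 19.4211
Current forward F = (S − I)·e^(rT) = (299.94 − 19.4211)·e^(0.0701·12/12) = 280.5189 × 1.072615 = 300.8888
Value (long) = (F − K)·e^(−rT) = (300.8888 − 306.98) × 0.932301 = -5.6788
Short position value = −(long value) = A$5.68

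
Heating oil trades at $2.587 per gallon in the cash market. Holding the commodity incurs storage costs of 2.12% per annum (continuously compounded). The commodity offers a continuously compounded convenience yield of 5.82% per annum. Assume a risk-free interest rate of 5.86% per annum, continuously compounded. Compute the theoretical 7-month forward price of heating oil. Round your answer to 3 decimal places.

Net carry = r + u − y = 0.0586 + 0.0212 − 0.0582 = 0.0216
F = S·e^((r+u−y)T) = 2.587 · e^(0.0216 × 7/12) = 2.587 · e^0.012600
= 2.587 × 1.012680 = $2.620 per gallon

$2.620 per gallon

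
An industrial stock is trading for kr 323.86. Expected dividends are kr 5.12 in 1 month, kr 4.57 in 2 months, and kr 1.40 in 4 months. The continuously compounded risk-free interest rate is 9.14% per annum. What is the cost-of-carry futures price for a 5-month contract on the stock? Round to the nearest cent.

PV(dividends) I = 5.12·e^(−0.0914·1/12) + 4.57·e^(−0.0914·2/12) + 1.40·e^(−0.0914·4/12)
I = 5.0812 + 4.5009 + 1.3580 = 10.9401
F = (S − I)·e^(rT) = (323.86 − 10.9401) · e^(0.0914·5/12)
= 312.9199 · e^0.038083 = 312.9199 × 1.038817 = kr 325.07

kr 325.07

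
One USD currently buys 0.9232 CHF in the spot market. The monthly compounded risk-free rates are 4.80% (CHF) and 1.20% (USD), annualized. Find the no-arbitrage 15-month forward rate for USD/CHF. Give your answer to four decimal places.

By covered interest parity, F = S · (1+r_CHF/12)^(12T) / (1+r_USD/12)^(12T)
= 0.9232 × 1.061709 / 1.015105 = 0.9232 × 1.045911
F = 0.9656 CHF per USD

0.9656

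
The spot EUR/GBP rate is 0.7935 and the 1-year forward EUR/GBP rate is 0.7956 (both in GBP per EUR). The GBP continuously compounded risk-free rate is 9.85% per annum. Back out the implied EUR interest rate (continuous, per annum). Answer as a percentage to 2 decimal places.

9.59%

F = S·e^((r_GBP − r_EUR)T) ⇒ r_EUR = r_GBP − ln(F/S)/T
ln(0.7956/0.7935) = 0.002643; /(1) = 0.002643
r_EUR = 0.0985 − 0.002643 = 0.095857
r_EUR = 9.59%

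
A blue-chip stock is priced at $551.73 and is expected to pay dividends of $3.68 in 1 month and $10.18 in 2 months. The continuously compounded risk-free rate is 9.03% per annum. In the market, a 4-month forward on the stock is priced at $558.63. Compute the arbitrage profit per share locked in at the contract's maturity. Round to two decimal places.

$4.14 per share

PV(dividends) I = 3.68·e^(−0.0903·1/12) + 10.18·e^(−0.0903·2/12) = 13.6804
Fair forward F* = (S − I)·e^(rT) = (551.73 − 13.6804)·e^0.030100 = 538.0496 × 1.030558 = 554.4913
Market $558.63 > fair 554.4913: forward overpriced → cash-and-carry (borrow at r, buy the stock and collect the dividends, short the forward).
Profit at T = |F_mkt − F*| = |558.63 − 554.4913| = $4.14 per share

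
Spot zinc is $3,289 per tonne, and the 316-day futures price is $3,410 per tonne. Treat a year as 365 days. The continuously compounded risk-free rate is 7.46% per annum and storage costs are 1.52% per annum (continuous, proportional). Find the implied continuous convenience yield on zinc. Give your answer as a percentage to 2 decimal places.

F = S·e^((r+u−y)T) ⇒ (r+u−y) = ln(F/S)/T
ln(3410/3289) = 0.036129; /T ⇒ 0.041731
y = r + u − ln(F/S)/T = 0.0746 + 0.0152 − 0.041731 = 0.048069
y = 4.81%

4.81%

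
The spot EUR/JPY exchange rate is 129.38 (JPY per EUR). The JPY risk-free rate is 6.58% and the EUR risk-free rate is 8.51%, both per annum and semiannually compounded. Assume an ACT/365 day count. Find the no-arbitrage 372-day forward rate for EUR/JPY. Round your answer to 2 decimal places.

By covered interest parity, F = S · (1+r_JPY/2)^(2T) / (1+r_EUR/2)^(2T)
= 129.38 × 1.068208 / 1.088649 = 129.38 × 0.981224
F = 126.95 JPY per EUR

126.95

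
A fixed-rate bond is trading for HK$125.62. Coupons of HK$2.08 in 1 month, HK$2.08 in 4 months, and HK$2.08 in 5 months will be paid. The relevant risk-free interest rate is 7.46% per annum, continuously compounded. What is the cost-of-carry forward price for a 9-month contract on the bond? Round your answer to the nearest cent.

PV(coupons) I = 2.08·e^(−0.0746·1/12) + 2.08·e^(−0.0746·4/12) + 2.08·e^(−0.0746·5/12)
I = 2.0671 + 2.0289 + 2.0163 = 6.1123
F = (S − I)·e^(rT) = (125.62 − 6.1123) · e^(0.0746·9/12)
= 119.5077 · e^0.055950 = 119.5077 × 1.057545 = HK$126.38

HK$126.38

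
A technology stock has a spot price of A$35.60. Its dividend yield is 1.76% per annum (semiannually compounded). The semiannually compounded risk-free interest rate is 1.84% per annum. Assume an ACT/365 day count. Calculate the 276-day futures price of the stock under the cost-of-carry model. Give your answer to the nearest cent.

F = S · (1+r/2)^(2T) / (1+q/2)^(2T)
= 35.60 × 1.013946 / 1.013338 = 35.60 × 1.000600
F = A$35.62

A$35.62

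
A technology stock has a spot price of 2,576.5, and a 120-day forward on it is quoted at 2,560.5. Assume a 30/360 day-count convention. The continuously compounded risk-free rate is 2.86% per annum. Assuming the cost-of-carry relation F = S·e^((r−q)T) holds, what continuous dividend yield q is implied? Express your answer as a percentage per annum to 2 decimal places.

From F = S·e^((r−q)T): (r − q) = ln(F/S)/T
ln(2560.5/2576.5) = ln(0.993790) = -0.006229
(r − q) = -0.006229 / (120/360) = -0.018687
q = r − ln(F/S)/T = 0.0286 + 0.018687 = 0.047287
q = 4.73%

4.73%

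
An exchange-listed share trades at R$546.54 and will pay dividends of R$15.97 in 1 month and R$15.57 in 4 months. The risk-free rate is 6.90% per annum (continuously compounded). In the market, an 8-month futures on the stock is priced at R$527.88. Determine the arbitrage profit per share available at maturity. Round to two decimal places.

PV(dividends) I = 15.97·e^(−0.0690·1/12) + 15.57·e^(−0.0690·4/12) = 31.0944
Fair futures F* = (S − I)·e^(rT) = (546.54 − 31.0944)·e^0.046000 = 515.4456 × 1.047074 = 539.7097
Market R$527.88 < fair 539.7097: forward underpriced → reverse cash-and-carry (short the stock, invest proceeds at r, pay the dividends, go long the forward).
Profit at T = |F_mkt − F*| = |527.88 − 539.7097| = R$11.83 per share

R$11.83 per share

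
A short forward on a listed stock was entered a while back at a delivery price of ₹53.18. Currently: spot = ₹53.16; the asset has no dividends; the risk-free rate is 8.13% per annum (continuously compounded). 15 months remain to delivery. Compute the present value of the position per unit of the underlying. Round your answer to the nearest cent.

-₹5.12

Current fair forward for the remaining 15 months: F = S·e^(r·T), r = 0.0813
F = 53.16 · e^(0.0813 × 15/12) = 53.16 × 1.106968 = 58.8464
Value of long forward = (F − K)·e^(−rT) = (58.8464 − 53.18) · e^(−0.0813·15/12)
= 5.6664 × 0.903368 = 5.12
Short position value = −(long value) = -₹5.12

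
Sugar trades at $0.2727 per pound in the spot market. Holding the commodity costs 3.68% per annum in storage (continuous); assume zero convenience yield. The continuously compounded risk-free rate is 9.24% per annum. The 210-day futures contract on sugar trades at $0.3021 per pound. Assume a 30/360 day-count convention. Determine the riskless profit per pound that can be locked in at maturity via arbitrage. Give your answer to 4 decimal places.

Fair futures: F* = S·e^(carry·T), with carry = (r + u) = 0.0924 + 0.0368 = 0.1292
F* = 0.2727 · e^(0.1292 × 210/360) = 0.2727 · e^0.075367 = 0.2727 × 1.078280 = $0.2940
Market $0.3021 > fair $0.2940: forward overpriced → cash-and-carry (buy spot, short the forward).
At maturity, profit = |F_mkt − F*| = |0.3021 − 0.2940| = $0.0081 per pound

$0.0081 per pound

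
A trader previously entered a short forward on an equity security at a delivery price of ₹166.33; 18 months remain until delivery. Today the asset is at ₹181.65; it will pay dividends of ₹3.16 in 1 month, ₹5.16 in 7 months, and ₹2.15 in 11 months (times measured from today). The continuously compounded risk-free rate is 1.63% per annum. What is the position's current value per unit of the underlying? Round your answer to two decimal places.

PV(remaining dividends) I = 3.16·e^(−0.0163·1/12) + 5.16·e^(−0.0163·7/12) + 2.15·e^(−0.0163·11/12) = 10.3850
Current forward F = (S − I)·e^(rT) = (181.65 − 10.3850)·e^(0.0163·18/12) = 171.2650 × 1.024751 = 175.5040
Value (long) = (F − K)·e^(−rT) = (175.5040 − 166.33) × 0.975846 = 8.9524
Short position value = −(long value) = -₹8.95

-₹8.95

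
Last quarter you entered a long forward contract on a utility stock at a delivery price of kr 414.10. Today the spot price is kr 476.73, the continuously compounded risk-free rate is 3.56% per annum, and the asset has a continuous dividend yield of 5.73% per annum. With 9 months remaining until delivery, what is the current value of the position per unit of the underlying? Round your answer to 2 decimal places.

kr 53.49

Current fair forward for the remaining 9 months: F = S·e^((r − q)·T), (r − q) = 0.0356 − 0.0573 = -0.0217
F = 476.73 · e^(-0.0217 × 9/12) = 476.73 × 0.983857 = 469.0341
Value of long forward = (F − K)·e^(−rT) = (469.0341 − 414.10) · e^(−0.0356·9/12)
= 54.9341 × 0.973653 = 53.49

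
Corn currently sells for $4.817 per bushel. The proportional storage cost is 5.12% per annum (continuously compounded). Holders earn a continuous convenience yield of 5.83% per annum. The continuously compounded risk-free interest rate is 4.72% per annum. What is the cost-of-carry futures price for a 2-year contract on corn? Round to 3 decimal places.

Net carry = r + u − y = 0.0472 + 0.0512 − 0.0583 = 0.0401
F = S·e^((r+u−y)T) = 4.817 · e^(0.0401 × 2) = 4.817 · e^0.080200
= 4.817 × 1.083504 = $5.219 per bushel

$5.219 per bushel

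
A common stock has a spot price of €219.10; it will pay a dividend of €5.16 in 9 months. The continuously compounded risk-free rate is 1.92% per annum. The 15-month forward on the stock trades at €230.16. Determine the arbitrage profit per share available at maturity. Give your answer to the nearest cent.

PV(dividends) I = 5.16·e^(−0.0192·9/12) = 5.0862
Fair forward F* = (S − I)·e^(rT) = (219.10 − 5.0862)·e^0.024000 = 214.0138 × 1.024290 = 219.2122
Market €230.16 > fair 219.2122: forward overpriced → cash-and-carry (borrow at r, buy the stock and collect the dividends, short the forward).
Profit at T = |F_mkt − F*| = |230.16 − 219.2122| = €10.95 per share

€10.95 per share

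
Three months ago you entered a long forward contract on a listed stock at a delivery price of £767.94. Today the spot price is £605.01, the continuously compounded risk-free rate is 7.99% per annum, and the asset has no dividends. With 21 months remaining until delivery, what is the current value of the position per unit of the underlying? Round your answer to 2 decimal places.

Current fair forward for the remaining 21 months: F = S·e^(r·T), r = 0.0799
F = 605.01 · e^(0.0799 × 21/12) = 605.01 × 1.150073 = 695.8057
Value of long forward = (F − K)·e^(−rT) = (695.8057 − 767.94) · e^(−0.0799·21/12)
= -72.1343 × 0.869510 = -62.72

-£62.72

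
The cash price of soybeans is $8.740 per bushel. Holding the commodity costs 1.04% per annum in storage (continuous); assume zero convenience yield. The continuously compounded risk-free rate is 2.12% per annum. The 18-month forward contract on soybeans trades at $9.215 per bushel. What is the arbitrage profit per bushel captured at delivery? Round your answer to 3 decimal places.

$0.051 per bushel

Fair forward: F* = S·e^(carry·T), with carry = (r + u) = 0.0212 + 0.0104 = 0.0316
F* = 8.740 · e^(0.0316 × 18/12) = 8.740 · e^0.047400 = 8.740 × 1.048541 = $9.1642
Market $9.215 > fair $9.1642: forward overpriced → cash-and-carry (buy spot, short the forward).
At maturity, profit = |F_mkt − F*| = |9.215 − 9.1642| = $0.051 per bushel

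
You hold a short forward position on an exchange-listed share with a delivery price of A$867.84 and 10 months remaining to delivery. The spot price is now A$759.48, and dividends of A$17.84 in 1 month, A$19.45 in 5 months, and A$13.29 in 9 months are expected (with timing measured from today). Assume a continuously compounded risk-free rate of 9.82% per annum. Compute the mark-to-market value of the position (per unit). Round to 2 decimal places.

PV(remaining dividends) I = 17.84·e^(−0.0982·1/12) + 19.45·e^(−0.0982·5/12) + 13.29·e^(−0.0982·9/12) = 48.7112
Current forward F = (S − I)·e^(rT) = (759.48 − 48.7112)·e^(0.0982·10/12) = 710.7688 × 1.085275 = 771.3796
Value (long) = (F − K)·e^(−rT) = (771.3796 − 867.84) × 0.921426 = -88.8811
Short position value = −(long value) = A$88.88

A$88.88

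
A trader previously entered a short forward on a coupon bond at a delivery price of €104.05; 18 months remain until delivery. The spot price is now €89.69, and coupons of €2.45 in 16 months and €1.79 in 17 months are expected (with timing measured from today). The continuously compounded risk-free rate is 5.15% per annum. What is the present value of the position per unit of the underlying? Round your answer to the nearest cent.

€10.58

PV(remaining coupons) I = 2.45·e^(−0.0515·16/12) + 1.79·e^(−0.0515·17/12) = 3.9515
Current forward F = (S − I)·e^(rT) = (89.69 − 3.9515)·e^(0.0515·18/12) = 85.7385 × 1.080312 = 92.6243
Value (long) = (F − K)·e^(−rT) = (92.6243 − 104.05) × 0.925658 = -10.5763
Short position value = −(long value) = €10.58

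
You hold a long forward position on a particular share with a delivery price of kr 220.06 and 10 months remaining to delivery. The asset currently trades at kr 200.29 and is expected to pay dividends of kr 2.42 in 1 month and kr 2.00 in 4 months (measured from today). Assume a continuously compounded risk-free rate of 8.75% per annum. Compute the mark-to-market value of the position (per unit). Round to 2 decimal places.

-kr 8.64

PV(remaining dividends) I = 2.42·e^(−0.0875·1/12) + 2.00·e^(−0.0875·4/12) = 4.3449
Current forward F = (S − I)·e^(rT) = (200.29 − 4.3449)·e^(0.0875·10/12) = 195.9451 × 1.075641 = 210.7666
Value (long) = (F − K)·e^(−rT) = (210.7666 − 220.06) × 0.929678 = -8.6399
Value = -kr 8.64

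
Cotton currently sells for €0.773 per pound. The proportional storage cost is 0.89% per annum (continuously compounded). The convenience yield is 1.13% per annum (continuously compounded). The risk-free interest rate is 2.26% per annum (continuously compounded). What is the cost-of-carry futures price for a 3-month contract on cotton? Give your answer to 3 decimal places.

€0.777 per pound

Net carry = r + u − y = 0.0226 + 0.0089 − 0.0113 = 0.0202
F = S·e^((r+u−y)T) = 0.773 · e^(0.0202 × 3/12) = 0.773 · e^0.005050
= 0.773 × 1.005063 = €0.777 per pound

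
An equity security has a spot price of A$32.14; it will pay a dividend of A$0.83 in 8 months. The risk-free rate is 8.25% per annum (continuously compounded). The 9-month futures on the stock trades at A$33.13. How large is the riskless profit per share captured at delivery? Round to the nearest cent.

PV(dividends) I = 0.83·e^(−0.0825·8/12) = 0.7856
Fair futures F* = (S − I)·e^(rT) = (32.14 − 0.7856)·e^0.061875 = 31.3544 × 1.063829 = 33.3557
Market A$33.13 < fair 33.3557: forward underpriced → reverse cash-and-carry (short the stock, invest proceeds at r, pay the dividends, go long the forward).
Profit at T = |F_mkt − F*| = |33.13 − 33.3557| = A$0.23 per share

A$0.23 per share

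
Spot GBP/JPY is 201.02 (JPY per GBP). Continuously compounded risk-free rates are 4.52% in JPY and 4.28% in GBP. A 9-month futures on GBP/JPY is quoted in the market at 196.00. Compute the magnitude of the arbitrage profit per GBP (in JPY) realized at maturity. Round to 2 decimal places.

5.38 per GBP (in JPY)

Fair futures: F* = S·e^(carry·T), with carry = (r_JPY − r_GBP) = 0.0452 − 0.0428 = 0.0024
F* = 201.02 · e^(0.0024 × 9/12) = 201.02 · e^0.001800 = 201.02 × 1.001802 = 201.3822
Market 196.00 < fair 201.3822: forward underpriced → reverse cash-and-carry (short spot, go long the forward).
At maturity, profit = |F_mkt − F*| = |196.00 − 201.3822| = 5.38 per GBP (in JPY)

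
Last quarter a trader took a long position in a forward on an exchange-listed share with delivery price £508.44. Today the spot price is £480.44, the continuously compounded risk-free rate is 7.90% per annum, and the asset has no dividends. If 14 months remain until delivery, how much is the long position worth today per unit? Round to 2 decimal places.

£16.77

Current fair forward for the remaining 14 months: F = S·e^(r·T), r = 0.0790
F = 480.44 · e^(0.0790 × 14/12) = 480.44 × 1.096548 = 526.8255
Value of long forward = (F − K)·e^(−rT) = (526.8255 − 508.44) · e^(−0.0790·14/12)
= 18.3855 × 0.911953 = 16.77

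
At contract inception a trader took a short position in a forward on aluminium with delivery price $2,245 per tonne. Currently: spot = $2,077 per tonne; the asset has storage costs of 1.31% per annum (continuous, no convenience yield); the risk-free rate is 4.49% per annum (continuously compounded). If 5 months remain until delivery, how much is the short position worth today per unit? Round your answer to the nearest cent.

Current fair forward for the remaining 5 months: F = S·e^((r + u)·T), (r + u) = 0.0449 + 0.0131 = 0.0580
F = 2077 · e^(0.0580 × 5/12) = 2077 × 1.02446105 = 2127.8056
Value of long forward = (F − K)·e^(−rT) = (2127.8056 − 2245) · e^(−0.0449·5/12)
= -117.1944 × 0.98146558 = -115.02
Short position value = −(long value) = $115.02

$115.02 per tonne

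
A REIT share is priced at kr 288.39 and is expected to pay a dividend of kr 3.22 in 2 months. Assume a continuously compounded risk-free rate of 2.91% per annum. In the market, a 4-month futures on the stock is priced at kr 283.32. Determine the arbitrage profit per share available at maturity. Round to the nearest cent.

kr 4.65 per share

PV(dividends) I = 3.22·e^(−0.0291·2/12) = 3.2044
Fair futures F* = (S − I)·e^(rT) = (288.39 − 3.2044)·e^0.009700 = 285.1856 × 1.009747 = 287.9653
Market kr 283.32 < fair 287.9653: forward underpriced → reverse cash-and-carry (short the stock, invest proceeds at r, pay the dividends, go long the forward).
Profit at T = |F_mkt − F*| = |283.32 − 287.9653| = kr 4.65 per share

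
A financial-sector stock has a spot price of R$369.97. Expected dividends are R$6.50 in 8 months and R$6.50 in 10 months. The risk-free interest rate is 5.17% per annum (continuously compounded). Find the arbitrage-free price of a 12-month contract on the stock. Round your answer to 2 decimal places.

R$376.43

PV(dividends) I = 6.50·e^(−0.0517·8/12) + 6.50·e^(−0.0517·10/12)
I = 6.2798 + 6.2259 = 12.5057
F = (S − I)·e^(rT) = (369.97 − 12.5057) · e^(0.0517·12/12)
= 357.4643 · e^0.051700 = 357.4643 × 1.053060 = R$376.43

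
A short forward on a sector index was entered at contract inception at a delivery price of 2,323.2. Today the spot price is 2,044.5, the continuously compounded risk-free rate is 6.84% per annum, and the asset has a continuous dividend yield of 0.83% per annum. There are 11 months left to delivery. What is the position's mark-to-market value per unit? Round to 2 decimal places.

153.00

Current fair forward for the remaining 11 months: F = S·e^((r − q)·T), (r − q) = 0.0684 − 0.0083 = 0.0601
F = 2044.5 · e^(0.0601 × 11/12) = 2044.5 × 1.05663747 = 2160.2953
Value of long forward = (F − K)·e^(−rT) = (2160.2953 − 2323.2) · e^(−0.0684·11/12)
= -162.9047 × 0.93922520 = -153.00
Short position value = −(long value) = 153.00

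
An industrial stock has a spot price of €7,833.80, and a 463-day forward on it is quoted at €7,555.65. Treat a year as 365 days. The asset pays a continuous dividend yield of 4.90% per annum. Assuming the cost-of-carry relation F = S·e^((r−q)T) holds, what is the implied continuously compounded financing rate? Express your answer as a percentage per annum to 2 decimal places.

From F = S·e^((r−q)T): (r − q) = ln(F/S)/T
ln(7555.65/7833.80) = ln(0.964494) = -0.036152
(r − q) = -0.036152 / (463/365) = -0.028500
r = ln(F/S)/T + q = -0.028500 + 0.0490 = 0.020500
r = 2.05%

2.05%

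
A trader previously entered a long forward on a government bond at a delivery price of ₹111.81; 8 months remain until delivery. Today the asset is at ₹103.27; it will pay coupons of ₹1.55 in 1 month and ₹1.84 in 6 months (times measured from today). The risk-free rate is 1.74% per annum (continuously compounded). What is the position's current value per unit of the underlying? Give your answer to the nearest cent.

-₹10.62

PV(remaining coupons) I = 1.55·e^(−0.0174·1/12) + 1.84·e^(−0.0174·6/12) = 3.3718
Current forward F = (S − I)·e^(rT) = (103.27 − 3.3718)·e^(0.0174·8/12) = 99.8982 × 1.011668 = 101.0638
Value (long) = (F − K)·e^(−rT) = (101.0638 − 111.81) × 0.988467 = -10.6223
Value = -₹10.62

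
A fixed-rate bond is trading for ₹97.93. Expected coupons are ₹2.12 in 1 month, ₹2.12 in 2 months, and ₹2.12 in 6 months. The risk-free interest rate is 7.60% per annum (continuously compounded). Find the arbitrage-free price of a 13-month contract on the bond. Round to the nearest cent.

₹99.56

PV(coupons) I = 2.12·e^(−0.0760·1/12) + 2.12·e^(−0.0760·2/12) + 2.12·e^(−0.0760·6/12)
I = 2.1066 + 2.0933 + 2.0410 = 6.2409
F = (S − I)·e^(rT) = (97.93 − 6.2409) · e^(0.0760·13/12)
= 91.6891 · e^0.082333 = 91.6891 × 1.085817 = ₹99.56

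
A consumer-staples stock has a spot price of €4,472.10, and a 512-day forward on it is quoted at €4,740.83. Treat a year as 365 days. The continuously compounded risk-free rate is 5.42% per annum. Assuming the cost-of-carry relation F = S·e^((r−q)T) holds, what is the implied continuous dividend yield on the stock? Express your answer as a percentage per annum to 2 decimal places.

From F = S·e^((r−q)T): (r − q) = ln(F/S)/T
ln(4740.83/4472.10) = ln(1.060090) = 0.058354
(r − q) = 0.058354 / (512/365) = 0.041600
q = r − ln(F/S)/T = 0.0542 − 0.041600 = 0.012600
q = 1.26%

1.26%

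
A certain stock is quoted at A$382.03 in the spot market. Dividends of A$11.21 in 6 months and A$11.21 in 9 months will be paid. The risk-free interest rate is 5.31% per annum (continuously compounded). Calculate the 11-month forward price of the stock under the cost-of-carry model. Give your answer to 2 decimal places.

A$378.31

PV(dividends) I = 11.21·e^(−0.0531·6/12) + 11.21·e^(−0.0531·9/12)
I = 10.9163 + 10.7723 = 21.6886
F = (S − I)·e^(rT) = (382.03 − 21.6886) · e^(0.0531·11/12)
= 360.3414 · e^0.048675 = 360.3414 × 1.049879 = A$378.31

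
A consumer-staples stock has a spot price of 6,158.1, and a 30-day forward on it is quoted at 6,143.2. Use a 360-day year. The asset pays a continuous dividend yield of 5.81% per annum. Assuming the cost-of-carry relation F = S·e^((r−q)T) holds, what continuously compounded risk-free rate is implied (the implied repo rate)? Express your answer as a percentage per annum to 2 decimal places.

2.90%

From F = S·e^((r−q)T): (r − q) = ln(F/S)/T
ln(6143.2/6158.1) = ln(0.997580) = -0.002423
(r − q) = -0.002423 / (30/360) = -0.029076
r = ln(F/S)/T + q = -0.029076 + 0.0581 = 0.029024
r = 2.90%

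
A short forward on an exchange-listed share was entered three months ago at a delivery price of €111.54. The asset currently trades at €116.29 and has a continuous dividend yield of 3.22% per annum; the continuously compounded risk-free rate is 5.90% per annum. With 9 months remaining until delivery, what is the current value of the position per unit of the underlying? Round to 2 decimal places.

-€6.80

Current fair forward for the remaining 9 months: F = S·e^((r − q)·T), (r − q) = 0.0590 − 0.0322 = 0.0268
F = 116.29 · e^(0.0268 × 9/12) = 116.29 × 1.020303 = 118.6510
Value of long forward = (F − K)·e^(−rT) = (118.6510 − 111.54) · e^(−0.0590·9/12)
= 7.1110 × 0.956715 = 6.80
Short position value = −(long value) = -€6.80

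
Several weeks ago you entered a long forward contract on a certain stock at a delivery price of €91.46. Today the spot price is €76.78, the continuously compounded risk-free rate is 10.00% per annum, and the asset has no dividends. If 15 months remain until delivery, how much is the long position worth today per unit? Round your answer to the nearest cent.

-€3.93

Current fair forward for the remaining 15 months: F = S·e^(r·T), r = 0.1000
F = 76.78 · e^(0.1000 × 15/12) = 76.78 × 1.133148 = 87.0031
Value of long forward = (F − K)·e^(−rT) = (87.0031 − 91.46) · e^(−0.1000·15/12)
= -4.4569 × 0.882497 = -3.93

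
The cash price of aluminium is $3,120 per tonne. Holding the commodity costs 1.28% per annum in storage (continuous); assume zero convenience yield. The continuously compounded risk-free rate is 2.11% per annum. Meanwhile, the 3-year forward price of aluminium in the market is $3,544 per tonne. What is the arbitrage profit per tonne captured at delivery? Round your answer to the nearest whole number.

Fair forward: F* = S·e^(carry·T), with carry = (r + u) = 0.0211 + 0.0128 = 0.0339
F* = 3120 · e^(0.0339 × 3) = 3120 · e^0.101700 = 3120 × 1.107051 = $3453.9991
Market $3544 > fair $3453.9991: forward overpriced → cash-and-carry (buy spot, short the forward).
At maturity, profit = |F_mkt − F*| = |3544 − 3453.9991| = $90 per tonne

$90 per tonne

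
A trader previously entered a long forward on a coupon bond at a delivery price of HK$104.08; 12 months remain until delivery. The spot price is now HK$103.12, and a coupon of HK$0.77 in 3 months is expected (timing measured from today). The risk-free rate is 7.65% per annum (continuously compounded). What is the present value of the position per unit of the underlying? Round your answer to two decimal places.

PV(remaining coupons) I = 0.77·e^(−0.0765·3/12) = 0.7554
Current forward F = (S − I)·e^(rT) = (103.12 − 0.7554)·e^(0.0765·12/12) = 102.3646 × 1.079502 = 110.5028
Value (long) = (F − K)·e^(−rT) = (110.5028 − 104.08) × 0.926353 = 5.9498
Value = HK$5.95

HK$5.95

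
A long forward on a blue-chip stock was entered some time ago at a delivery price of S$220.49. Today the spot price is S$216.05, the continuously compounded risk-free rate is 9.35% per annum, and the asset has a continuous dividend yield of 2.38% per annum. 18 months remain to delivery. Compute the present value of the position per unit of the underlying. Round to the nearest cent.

Current fair forward for the remaining 18 months: F = S·e^((r − q)·T), (r − q) = 0.0935 − 0.0238 = 0.0697
F = 216.05 · e^(0.0697 × 18/12) = 216.05 × 1.110211 = 239.8611
Value of long forward = (F − K)·e^(−rT) = (239.8611 − 220.49) · e^(−0.0935·18/12)
= 19.3711 × 0.869141 = 16.84

S$16.84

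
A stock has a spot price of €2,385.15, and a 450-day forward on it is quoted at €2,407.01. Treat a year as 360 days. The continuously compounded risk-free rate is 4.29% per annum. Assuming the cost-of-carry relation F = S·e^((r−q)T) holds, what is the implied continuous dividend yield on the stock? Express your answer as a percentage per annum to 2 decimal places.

From F = S·e^((r−q)T): (r − q) = ln(F/S)/T
ln(2407.01/2385.15) = ln(1.009165) = 0.009123
(r − q) = 0.009123 / (450/360) = 0.007298
q = r − ln(F/S)/T = 0.0429 − 0.007298 = 0.035602
q = 3.56%

3.56%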